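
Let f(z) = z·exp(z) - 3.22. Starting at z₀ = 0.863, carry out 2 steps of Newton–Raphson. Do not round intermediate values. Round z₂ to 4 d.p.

f'(z) = (z + 1)·exp(z)
z_0 = 0.863000: f = -1.174465, f' = 4.415796 → z_1 = 0.863000 - (-1.174465)/(4.415796) = 1.128969
z_1 = 1.128969: f = 0.271299, f' = 6.583766 → z_2 = 1.128969 - (0.271299)/(6.583766) = 1.087762

1.0878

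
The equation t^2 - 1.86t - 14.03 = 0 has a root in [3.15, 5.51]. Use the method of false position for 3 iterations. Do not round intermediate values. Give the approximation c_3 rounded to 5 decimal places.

4.78810

False-position update: c = (a·f(b) − b·f(a))/(f(b) − f(a)); replace the endpoint whose sign matches f(c).
f(3.150000) = -9.966500, f(5.510000) = 6.081500
step 1: c = 4.615662, f(c) = -1.310797 < 0 → new bracket [4.615662, 5.510000]
step 2: c = 4.774245, f(c) = -0.116679 < 0 → new bracket [4.774245, 5.510000]
step 3: c = 4.788096, f(c) = -0.009999 < 0 → new bracket [4.788096, 5.510000]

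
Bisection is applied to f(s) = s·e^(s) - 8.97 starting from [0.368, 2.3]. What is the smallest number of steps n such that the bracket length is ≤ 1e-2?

Initial width b − a = 2.3 − 0.368 = 1.932000.
After n steps the width is (b−a)/2^n; need (b−a)/2^n ≤ 1e-2.
So n ≥ log₂(1.932000/1e-2) = log₂(193.2000) ≈ 7.5940.
Hence n = 8.

8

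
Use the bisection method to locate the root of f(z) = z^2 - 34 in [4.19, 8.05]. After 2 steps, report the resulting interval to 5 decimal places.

f(4.190000) = -16.443900, f(8.050000) = 30.802500 (opposite signs)
step 1: m = 6.120000, f(m) = 3.454400 > 0 → root in [4.190000, 6.120000]
step 2: m = 5.155000, f(m) = -7.425975 < 0 → root in [5.155000, 6.120000]

[5.15500, 6.12000]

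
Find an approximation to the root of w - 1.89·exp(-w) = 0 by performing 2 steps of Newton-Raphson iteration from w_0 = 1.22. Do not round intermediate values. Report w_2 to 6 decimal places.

0.826557

f'(w) = 1 + 1.89·exp(-w)
w_0 = 1.220000: f = 0.662015, f' = 1.557985 → w_1 = 1.220000 - (0.662015)/(1.557985) = 0.795083
w_1 = 0.795083: f = -0.058335, f' = 1.853418 → w_2 = 0.795083 - (-0.058335)/(1.853418) = 0.826557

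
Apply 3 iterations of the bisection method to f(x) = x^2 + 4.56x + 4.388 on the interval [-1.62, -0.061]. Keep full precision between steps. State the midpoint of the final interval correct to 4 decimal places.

f(-1.620000) = -0.374800, f(-0.061000) = 4.113561 (opposite signs)
step 1: m = -0.840500, f(m) = 1.261760 > 0 → root in [-1.620000, -0.840500]
step 2: m = -1.230250, f(m) = 0.291575 > 0 → root in [-1.620000, -1.230250]
step 3: m = -1.425125, f(m) = -0.079589 < 0 → root in [-1.425125, -1.230250]
Midpoint of [-1.425125, -1.230250] = -1.327688

-1.3277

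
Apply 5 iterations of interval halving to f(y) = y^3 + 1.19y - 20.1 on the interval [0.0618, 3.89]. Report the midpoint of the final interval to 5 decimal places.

f(0.061800) = -20.026222, f(3.890000) = 43.392969 (opposite signs)
step 1: m = 1.975900, f(m) = -10.034408 < 0 → root in [1.975900, 3.890000]
step 2: m = 2.932950, f(m) = 8.620020 > 0 → root in [1.975900, 2.932950]
step 3: m = 2.454425, f(m) = -2.393282 < 0 → root in [2.454425, 2.932950]
step 4: m = 2.693688, f(m) = 2.650756 > 0 → root in [2.454425, 2.693688]
step 5: m = 2.574056, f(m) = 0.018220 > 0 → root in [2.454425, 2.574056]
Midpoint of [2.454425, 2.574056] = 2.514241

2.51424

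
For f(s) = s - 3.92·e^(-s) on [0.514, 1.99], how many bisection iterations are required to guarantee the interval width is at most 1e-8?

Initial width b − a = 1.99 − 0.514 = 1.476000.
After n steps the width is (b−a)/2^n; need (b−a)/2^n ≤ 1e-8.
So n ≥ log₂(1.476000/1e-8) = log₂(147600000.0000) ≈ 27.1371.
Hence n = 28.

28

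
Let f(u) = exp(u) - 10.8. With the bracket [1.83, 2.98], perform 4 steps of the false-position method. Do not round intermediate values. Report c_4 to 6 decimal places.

2.376308

f(1.830000) = -4.566113, f(2.980000) = 8.887817
step 1: c = 2.220297, f(c) = -1.589933 < 0 → new bracket [2.220297, 2.980000]
step 2: c = 2.335577, f(c) = -0.464575 < 0 → new bracket [2.335577, 2.980000]
step 3: c = 2.367589, f(c) = -0.128372 < 0 → new bracket [2.367589, 2.980000]
step 4: c = 2.376308, f(c) = -0.034914 < 0 → new bracket [2.376308, 2.980000]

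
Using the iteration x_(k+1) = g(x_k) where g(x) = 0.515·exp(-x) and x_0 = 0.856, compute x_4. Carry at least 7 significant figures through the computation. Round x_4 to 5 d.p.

x_1 = g(0.856000) = 0.218802
x_2 = g(0.218802) = 0.413793
x_3 = g(0.413793) = 0.340486
x_4 = g(0.340486) = 0.366384

0.36638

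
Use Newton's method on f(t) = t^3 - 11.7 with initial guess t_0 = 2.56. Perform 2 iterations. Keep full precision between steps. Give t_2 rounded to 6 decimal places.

2.270620

f'(t) = 3t^2
t_0 = 2.560000: f = 5.077216, f' = 19.660800 → t_1 = 2.560000 - (5.077216)/(19.660800) = 2.301759
t_1 = 2.301759: f = 0.494944, f' = 15.894290 → t_2 = 2.301759 - (0.494944)/(15.894290) = 2.270620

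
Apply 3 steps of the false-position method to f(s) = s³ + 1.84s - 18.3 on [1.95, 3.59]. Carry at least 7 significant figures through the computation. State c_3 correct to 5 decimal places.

2.38279

f(1.950000) = -7.297125, f(3.590000) = 34.573879
step 1: c = 2.235813, f(c) = -3.009585 < 0 → new bracket [2.235813, 3.590000]
step 2: c = 2.344253, f(c) = -1.103682 < 0 → new bracket [2.344253, 3.590000]
step 3: c = 2.382790, f(c) = -0.386928 < 0 → new bracket [2.382790, 3.590000]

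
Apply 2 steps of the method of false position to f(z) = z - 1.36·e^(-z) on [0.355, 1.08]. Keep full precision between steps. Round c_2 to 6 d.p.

f(0.355000) = -0.598596, f(1.080000) = 0.618150
step 1: c = 0.711674, f(c) = 0.044157 > 0 → new bracket [0.355000, 0.711674]
step 2: c = 0.687171, f(c) = 0.003095 > 0 → new bracket [0.355000, 0.687171]

0.687171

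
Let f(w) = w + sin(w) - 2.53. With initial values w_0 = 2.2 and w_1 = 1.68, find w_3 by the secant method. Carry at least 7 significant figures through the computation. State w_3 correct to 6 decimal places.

f(w_0) = 0.478496, f(w_1) = 0.144043
w_2 = 1.680000 - (0.144043)·(1.680000 - 2.200000)/(0.144043 - (0.478496)) = 1.456045; f(w_2) = -0.080532
w_3 = 1.456045 - (-0.080532)·(1.456045 - 1.680000)/(-0.080532 - (0.144043)) = 1.536354; f(w_3) = 0.005761

1.536354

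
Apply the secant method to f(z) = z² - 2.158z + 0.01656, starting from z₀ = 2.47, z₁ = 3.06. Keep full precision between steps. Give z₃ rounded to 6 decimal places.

Secant update: z_(k+1) = z_k − f(z_k)·(z_k − z_(k-1))/(f(z_k) − f(z_(k-1))).
f(z_0) = 0.787200, f(z_1) = 2.776680
z_2 = 3.060000 - (2.776680)·(3.060000 - 2.470000)/(2.776680 - (0.787200)) = 2.236548; f(z_2) = 0.192236
z_3 = 2.236548 - (0.192236)·(2.236548 - 3.060000)/(0.192236 - (2.776680)) = 2.175298; f(z_3) = 0.054188

2.175298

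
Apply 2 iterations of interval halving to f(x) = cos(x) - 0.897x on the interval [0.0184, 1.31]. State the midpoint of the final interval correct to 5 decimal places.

0.82565

f(0.018400) = 0.983326, f(1.310000) = -0.917220 (opposite signs)
step 1: m = 0.664200, f(m) = 0.191623 > 0 → root in [0.664200, 1.310000]
step 2: m = 0.987100, f(m) = -0.334317 < 0 → root in [0.664200, 0.987100]
Midpoint of [0.664200, 0.987100] = 0.825650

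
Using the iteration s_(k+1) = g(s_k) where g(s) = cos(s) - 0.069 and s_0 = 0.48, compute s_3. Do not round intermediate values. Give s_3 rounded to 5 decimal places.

0.74795

s_1 = g(0.480000) = 0.817995
s_2 = g(0.817995) = 0.614686
s_3 = g(0.614686) = 0.747955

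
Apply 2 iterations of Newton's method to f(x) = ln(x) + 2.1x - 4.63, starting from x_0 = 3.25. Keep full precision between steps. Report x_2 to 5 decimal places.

Newton update: x ← x − f(x)/f'(x).
f'(x) = 1/x + 2.1
x_0 = 3.250000: f = 3.373655, f' = 2.407692 → x_1 = 3.250000 - (3.373655)/(2.407692) = 1.848801
x_1 = 1.848801: f = -0.132979, f' = 2.640891 → x_2 = 1.848801 - (-0.132979)/(2.640891) = 1.899155

1.89916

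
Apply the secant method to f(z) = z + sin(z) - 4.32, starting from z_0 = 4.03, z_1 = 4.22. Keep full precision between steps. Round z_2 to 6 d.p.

f(z_0) = -1.066068, f(z_1) = -0.981206
z_2 = 4.220000 - (-0.981206)·(4.220000 - 4.030000)/(-0.981206 - (-1.066068)) = 6.416843; f(z_2) = 2.230103

6.416843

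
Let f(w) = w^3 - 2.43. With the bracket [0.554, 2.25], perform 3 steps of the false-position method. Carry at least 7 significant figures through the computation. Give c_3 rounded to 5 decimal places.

f(0.554000) = -2.259969, f(2.250000) = 8.960625
step 1: c = 0.895596, f(c) = -1.711650 < 0 → new bracket [0.895596, 2.250000]
step 2: c = 1.112819, f(c) = -1.051923 < 0 → new bracket [1.112819, 2.250000]
step 3: c = 1.232292, f(c) = -0.558712 < 0 → new bracket [1.232292, 2.250000]

1.23229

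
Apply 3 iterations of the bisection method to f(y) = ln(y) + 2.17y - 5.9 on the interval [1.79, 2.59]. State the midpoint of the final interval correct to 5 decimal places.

2.34000

f(1.790000) = -1.433484, f(2.590000) = 0.671958 (opposite signs)
step 1: m = 2.190000, f(m) = -0.363798 < 0 → root in [2.190000, 2.590000]
step 2: m = 2.390000, f(m) = 0.157593 > 0 → root in [2.190000, 2.390000]
step 3: m = 2.290000, f(m) = -0.102148 < 0 → root in [2.290000, 2.390000]
Midpoint of [2.290000, 2.390000] = 2.340000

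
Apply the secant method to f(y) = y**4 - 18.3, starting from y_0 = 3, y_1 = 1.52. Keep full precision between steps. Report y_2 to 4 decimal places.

f(y_0) = 62.700000, f(y_1) = -12.962052
y_2 = 1.520000 - (-12.962052)·(1.520000 - 3.000000)/(-12.962052 - (62.700000)) = 1.773546; f(y_2) = -8.406040

1.7735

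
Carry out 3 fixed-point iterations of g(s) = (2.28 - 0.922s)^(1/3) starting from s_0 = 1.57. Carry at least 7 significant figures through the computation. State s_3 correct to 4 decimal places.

s_1 = g(1.570000) = 0.940707
s_2 = g(0.940707) = 1.122053
s_3 = g(1.122053) = 1.075914

1.0759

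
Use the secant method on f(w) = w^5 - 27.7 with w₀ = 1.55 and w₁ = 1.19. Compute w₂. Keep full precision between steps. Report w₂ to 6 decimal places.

2.579109

f(w_0) = -18.753390, f(w_1) = -25.313646
w_2 = 1.190000 - (-25.313646)·(1.190000 - 1.550000)/(-25.313646 - (-18.753390)) = 2.579109; f(w_2) = 86.416578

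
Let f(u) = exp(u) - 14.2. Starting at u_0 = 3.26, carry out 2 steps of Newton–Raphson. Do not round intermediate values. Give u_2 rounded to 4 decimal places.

Newton update: u ← u − f(u)/f'(u).
f'(u) = exp(u)
u_0 = 3.260000: f = 11.849537, f' = 26.049537 → u_1 = 3.260000 - (11.849537)/(26.049537) = 2.805115
u_1 = 2.805115: f = 2.328981, f' = 16.528981 → u_2 = 2.805115 - (2.328981)/(16.528981) = 2.664212

2.6642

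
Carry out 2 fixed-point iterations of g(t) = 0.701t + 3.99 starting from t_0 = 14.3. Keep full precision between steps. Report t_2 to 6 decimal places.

t_1 = g(14.300000) = 14.014300
t_2 = g(14.014300) = 13.814024

13.814024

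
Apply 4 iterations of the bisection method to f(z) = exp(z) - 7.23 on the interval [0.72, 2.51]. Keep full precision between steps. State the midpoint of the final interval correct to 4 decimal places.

2.0066

f(0.720000) = -5.175567, f(2.510000) = 5.074930 (opposite signs)
step 1: m = 1.615000, f(m) = -2.202112 < 0 → root in [1.615000, 2.510000]
step 2: m = 2.062500, f(m) = 0.635609 > 0 → root in [1.615000, 2.062500]
step 3: m = 1.838750, f(m) = -0.941327 < 0 → root in [1.838750, 2.062500]
step 4: m = 1.950625, f(m) = -0.196918 < 0 → root in [1.950625, 2.062500]
Midpoint of [1.950625, 2.062500] = 2.006563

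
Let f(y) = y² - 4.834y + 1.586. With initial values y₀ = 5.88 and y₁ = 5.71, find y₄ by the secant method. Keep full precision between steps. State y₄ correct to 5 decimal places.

f(y_0) = 7.736480, f(y_1) = 6.587960
y_2 = 5.710000 - (6.587960)·(5.710000 - 5.880000)/(6.587960 - (7.736480)) = 4.734873; f(y_2) = 1.116645
y_3 = 4.734873 - (1.116645)·(4.734873 - 5.710000)/(1.116645 - (6.587960)) = 4.535858; f(y_3) = 0.233671
y_4 = 4.535858 - (0.233671)·(4.535858 - 4.734873)/(0.233671 - (1.116645)) = 4.483191; f(y_4) = 0.013255

4.48319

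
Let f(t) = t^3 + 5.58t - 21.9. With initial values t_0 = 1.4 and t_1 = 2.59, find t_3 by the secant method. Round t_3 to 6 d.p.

2.132524

f(t_0) = -11.344000, f(t_1) = 9.926179
t_2 = 2.590000 - (9.926179)·(2.590000 - 1.400000)/(9.926179 - (-11.344000)) = 2.034661; f(t_2) = -2.123404
t_3 = 2.034661 - (-2.123404)·(2.034661 - 2.590000)/(-2.123404 - (9.926179)) = 2.132524; f(t_3) = -0.302519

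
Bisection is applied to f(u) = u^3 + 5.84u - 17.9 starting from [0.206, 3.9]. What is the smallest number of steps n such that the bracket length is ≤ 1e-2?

Initial width b − a = 3.9 − 0.206 = 3.694000.
After n steps the width is (b−a)/2^n; need (b−a)/2^n ≤ 1e-2.
So n ≥ log₂(3.694000/1e-2) = log₂(369.4000) ≈ 8.5290.
Hence n = 9.

9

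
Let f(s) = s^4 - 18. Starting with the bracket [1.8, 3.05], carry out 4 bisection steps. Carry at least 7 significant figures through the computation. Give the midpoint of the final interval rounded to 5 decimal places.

2.07344

f(1.800000) = -7.502400, f(3.050000) = 68.536506 (opposite signs)
step 1: m = 2.425000, f(m) = 16.581750 > 0 → root in [1.800000, 2.425000]
step 2: m = 2.112500, f(m) = 1.915301 > 0 → root in [1.800000, 2.112500]
step 3: m = 1.956250, f(m) = -3.354729 < 0 → root in [1.956250, 2.112500]
step 4: m = 2.034375, f(m) = -0.871314 < 0 → root in [2.034375, 2.112500]
Midpoint of [2.034375, 2.112500] = 2.073437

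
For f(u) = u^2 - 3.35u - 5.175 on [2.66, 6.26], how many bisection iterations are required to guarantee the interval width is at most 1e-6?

Initial width b − a = 6.26 − 2.66 = 3.600000.
After n steps the width is (b−a)/2^n; need (b−a)/2^n ≤ 1e-6.
So n ≥ log₂(3.600000/1e-6) = log₂(3600000.0000) ≈ 21.7796.
Hence n = 22.

22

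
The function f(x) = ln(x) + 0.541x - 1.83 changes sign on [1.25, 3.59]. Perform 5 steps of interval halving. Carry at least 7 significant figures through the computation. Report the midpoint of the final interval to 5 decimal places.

f(1.250000) = -0.930606, f(3.590000) = 1.390342 (opposite signs)
step 1: m = 2.420000, f(m) = 0.362988 > 0 → root in [1.250000, 2.420000]
step 2: m = 1.835000, f(m) = -0.230221 < 0 → root in [1.835000, 2.420000]
step 3: m = 2.127500, f(m) = 0.075925 > 0 → root in [1.835000, 2.127500]
step 4: m = 1.981250, f(m) = -0.074416 < 0 → root in [1.981250, 2.127500]
step 5: m = 2.054375, f(m) = 0.001389 > 0 → root in [1.981250, 2.054375]
Midpoint of [1.981250, 2.054375] = 2.017812

2.01781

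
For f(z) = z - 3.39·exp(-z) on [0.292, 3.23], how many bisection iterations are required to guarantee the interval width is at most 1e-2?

9

Initial width b − a = 3.23 − 0.292 = 2.938000.
After n steps the width is (b−a)/2^n; need (b−a)/2^n ≤ 1e-2.
So n ≥ log₂(2.938000/1e-2) = log₂(293.8000) ≈ 8.1987.
Hence n = 9.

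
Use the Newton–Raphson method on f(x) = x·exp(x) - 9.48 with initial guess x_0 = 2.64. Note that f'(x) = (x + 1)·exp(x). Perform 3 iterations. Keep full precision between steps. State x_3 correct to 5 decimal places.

1.71650

Newton update: x ← x − f(x)/f'(x).
x_0 = 2.640000: f = 27.514858, f' = 51.008061 → x_1 = 2.640000 - (27.514858)/(51.008061) = 2.100578
x_1 = 2.100578: f = 7.683601, f' = 25.334494 → x_2 = 2.100578 - (7.683601)/(25.334494) = 1.797292
x_2 = 1.797292: f = 1.363581, f' = 16.876869 → x_3 = 1.797292 - (1.363581)/(16.876869) = 1.716496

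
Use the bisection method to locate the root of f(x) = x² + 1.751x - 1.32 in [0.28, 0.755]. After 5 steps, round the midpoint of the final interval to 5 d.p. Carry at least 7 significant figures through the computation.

0.56945

f(0.280000) = -0.751320, f(0.755000) = 0.572030 (opposite signs)
step 1: m = 0.517500, f(m) = -0.146051 < 0 → root in [0.517500, 0.755000]
step 2: m = 0.636250, f(m) = 0.198888 > 0 → root in [0.517500, 0.636250]
step 3: m = 0.576875, f(m) = 0.022893 > 0 → root in [0.517500, 0.576875]
step 4: m = 0.547188, f(m) = -0.062461 < 0 → root in [0.547188, 0.576875]
step 5: m = 0.562031, f(m) = -0.020004 < 0 → root in [0.562031, 0.576875]
Midpoint of [0.562031, 0.576875] = 0.569453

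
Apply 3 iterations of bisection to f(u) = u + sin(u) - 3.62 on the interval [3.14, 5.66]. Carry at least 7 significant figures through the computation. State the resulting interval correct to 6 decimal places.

[4.400000, 4.715000]

f(3.140000) = -0.478407, f(5.660000) = 1.456375 (opposite signs)
step 1: m = 4.400000, f(m) = -0.171602 < 0 → root in [4.400000, 5.660000]
step 2: m = 5.030000, f(m) = 0.460016 > 0 → root in [4.400000, 5.030000]
step 3: m = 4.715000, f(m) = 0.095003 > 0 → root in [4.400000, 4.715000]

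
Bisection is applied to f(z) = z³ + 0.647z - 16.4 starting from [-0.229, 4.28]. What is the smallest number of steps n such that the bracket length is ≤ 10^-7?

26

Initial width b − a = 4.28 − -0.229 = 4.509000.
After n steps the width is (b−a)/2^n; need (b−a)/2^n ≤ 10^-7.
So n ≥ log₂(4.509000/10^-7) = log₂(45090000.0000) ≈ 25.4263.
Hence n = 26.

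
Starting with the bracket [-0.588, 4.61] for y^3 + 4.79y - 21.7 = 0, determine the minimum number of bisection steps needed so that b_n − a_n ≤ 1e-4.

16

Initial width b − a = 4.61 − -0.588 = 5.198000.
After n steps the width is (b−a)/2^n; need (b−a)/2^n ≤ 1e-4.
So n ≥ log₂(5.198000/1e-4) = log₂(51980.0000) ≈ 15.6657.
Hence n = 16.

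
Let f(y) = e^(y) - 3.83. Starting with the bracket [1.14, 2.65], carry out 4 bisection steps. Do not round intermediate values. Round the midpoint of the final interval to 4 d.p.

f(1.140000) = -0.703232, f(2.650000) = 10.324039 (opposite signs)
step 1: m = 1.895000, f(m) = 2.822548 > 0 → root in [1.140000, 1.895000]
step 2: m = 1.517500, f(m) = 0.730809 > 0 → root in [1.140000, 1.517500]
step 3: m = 1.328750, f(m) = -0.053680 < 0 → root in [1.328750, 1.517500]
step 4: m = 1.423125, f(m) = 0.320069 > 0 → root in [1.328750, 1.423125]
Midpoint of [1.328750, 1.423125] = 1.375938

1.3759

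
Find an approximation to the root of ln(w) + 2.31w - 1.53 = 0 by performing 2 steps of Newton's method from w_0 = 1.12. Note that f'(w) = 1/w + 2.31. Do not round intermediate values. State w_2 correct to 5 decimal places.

w_0 = 1.120000: f = 1.170529, f' = 3.202857 → w_1 = 1.120000 - (1.170529)/(3.202857) = 0.754536
w_1 = 0.754536: f = -0.068674, f' = 3.635318 → w_2 = 0.754536 - (-0.068674)/(3.635318) = 0.773427

0.77343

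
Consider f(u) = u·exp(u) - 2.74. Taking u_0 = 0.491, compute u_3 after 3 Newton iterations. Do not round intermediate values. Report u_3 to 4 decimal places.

f'(u) = (u + 1)·exp(u)
u_0 = 0.491000: f = -1.937731, f' = 2.436218 → u_1 = 0.491000 - (-1.937731)/(2.436218) = 1.286385
u_1 = 1.286385: f = 1.916297, f' = 8.275973 → u_2 = 1.286385 - (1.916297)/(8.275973) = 1.054835
u_2 = 1.054835: f = 0.288962, f' = 5.900464 → u_3 = 1.054835 - (0.288962)/(5.900464) = 1.005863

1.0059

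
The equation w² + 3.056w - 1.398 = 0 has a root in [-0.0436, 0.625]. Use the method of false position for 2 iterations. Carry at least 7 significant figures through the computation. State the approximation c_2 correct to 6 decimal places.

0.402561

f(-0.043600) = -1.529341, f(0.625000) = 0.902625
step 1: c = 0.376849, f(c) = -0.104335 < 0 → new bracket [0.376849, 0.625000]
step 2: c = 0.402561, f(c) = -0.005719 < 0 → new bracket [0.402561, 0.625000]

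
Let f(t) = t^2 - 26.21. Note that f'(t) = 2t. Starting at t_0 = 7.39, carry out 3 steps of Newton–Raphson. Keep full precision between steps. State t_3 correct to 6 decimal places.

5.119582

Newton update: t ← t − f(t)/f'(t).
t_0 = 7.390000: f = 28.402100, f' = 14.780000 → t_1 = 7.390000 - (28.402100)/(14.780000) = 5.468342
t_1 = 5.468342: f = 3.692768, f' = 10.936685 → t_2 = 5.468342 - (3.692768)/(10.936685) = 5.130693
t_2 = 5.130693: f = 0.114007, f' = 10.261385 → t_3 = 5.130693 - (0.114007)/(10.261385) = 5.119582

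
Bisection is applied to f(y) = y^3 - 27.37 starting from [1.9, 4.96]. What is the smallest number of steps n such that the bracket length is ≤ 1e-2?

Initial width b − a = 4.96 − 1.9 = 3.060000.
After n steps the width is (b−a)/2^n; need (b−a)/2^n ≤ 1e-2.
So n ≥ log₂(3.060000/1e-2) = log₂(306.0000) ≈ 8.2574.
Hence n = 9.

9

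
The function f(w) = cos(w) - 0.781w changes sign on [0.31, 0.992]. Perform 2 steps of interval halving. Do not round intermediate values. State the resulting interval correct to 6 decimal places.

[0.821500, 0.992000]

f(0.310000) = 0.710224, f(0.992000) = -0.227735 (opposite signs)
step 1: m = 0.651000, f(m) = 0.287047 > 0 → root in [0.651000, 0.992000]
step 2: m = 0.821500, f(m) = 0.039532 > 0 → root in [0.821500, 0.992000]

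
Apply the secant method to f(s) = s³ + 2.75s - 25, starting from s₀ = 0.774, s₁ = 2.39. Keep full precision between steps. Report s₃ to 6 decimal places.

Secant update: s_(k+1) = s_k − f(s_k)·(s_k − s_(k-1))/(f(s_k) − f(s_(k-1))).
f(s_0) = -22.407815, f(s_1) = -4.775581
s_2 = 2.390000 - (-4.775581)·(2.390000 - 0.774000)/(-4.775581 - (-22.407815)) = 2.827684; f(s_2) = 5.385706
s_3 = 2.827684 - (5.385706)·(2.827684 - 2.390000)/(5.385706 - (-4.775581)) = 2.595702; f(s_3) = -0.372847

2.595702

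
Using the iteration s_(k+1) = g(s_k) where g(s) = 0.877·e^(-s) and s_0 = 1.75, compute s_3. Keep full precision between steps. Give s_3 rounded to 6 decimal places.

s_1 = g(1.750000) = 0.152400
s_2 = g(0.152400) = 0.753032
s_3 = g(0.753032) = 0.413011

0.413011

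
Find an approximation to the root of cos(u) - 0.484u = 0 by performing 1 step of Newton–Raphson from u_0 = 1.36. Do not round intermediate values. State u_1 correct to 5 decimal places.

Newton update: u ← u − f(u)/f'(u).
f'(u) = -sin(u) - 0.484
u_0 = 1.360000: f = -0.449001, f' = -1.461865 → u_1 = 1.360000 - (-0.449001)/(-1.461865) = 1.052857

1.05286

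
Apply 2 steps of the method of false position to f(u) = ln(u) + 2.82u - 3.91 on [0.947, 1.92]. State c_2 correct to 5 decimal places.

1.29546

f(0.947000) = -1.293916, f(1.920000) = 2.156725
step 1: c = 1.311854, f(c) = 0.060870 > 0 → new bracket [0.947000, 1.311854]
step 2: c = 1.295461, f(c) = 0.002068 > 0 → new bracket [0.947000, 1.295461]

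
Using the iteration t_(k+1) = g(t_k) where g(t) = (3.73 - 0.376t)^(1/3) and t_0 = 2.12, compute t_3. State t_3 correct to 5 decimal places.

1.46998

t_1 = g(2.120000) = 1.431412
t_2 = g(1.431412) = 1.472351
t_3 = g(1.472351) = 1.469980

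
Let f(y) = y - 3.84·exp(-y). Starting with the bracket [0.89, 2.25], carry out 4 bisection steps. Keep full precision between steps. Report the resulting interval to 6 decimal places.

[1.145000, 1.230000]

f(0.890000) = -0.686918, f(2.250000) = 1.845267 (opposite signs)
step 1: m = 1.570000, f(m) = 0.771106 > 0 → root in [0.890000, 1.570000]
step 2: m = 1.230000, f(m) = 0.107597 > 0 → root in [0.890000, 1.230000]
step 3: m = 1.060000, f(m) = -0.270390 < 0 → root in [1.060000, 1.230000]
step 4: m = 1.145000, f(m) = -0.076980 < 0 → root in [1.145000, 1.230000]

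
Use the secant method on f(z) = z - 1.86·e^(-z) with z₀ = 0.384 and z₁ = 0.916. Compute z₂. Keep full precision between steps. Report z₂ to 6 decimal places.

0.829350

f(z_0) = -0.882904, f(z_1) = 0.171784
z_2 = 0.916000 - (0.171784)·(0.916000 - 0.384000)/(0.171784 - (-0.882904)) = 0.829350; f(z_2) = 0.017771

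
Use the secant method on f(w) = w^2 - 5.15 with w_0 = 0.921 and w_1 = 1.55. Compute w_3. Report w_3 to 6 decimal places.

2.202319

Secant update: w_(k+1) = w_k − f(w_k)·(w_k − w_(k-1))/(f(w_k) − f(w_(k-1))).
f(w_0) = -4.301759, f(w_1) = -2.747500
w_2 = 1.550000 - (-2.747500)·(1.550000 - 0.921000)/(-2.747500 - (-4.301759)) = 2.661898; f(w_2) = 1.935701
w_3 = 2.661898 - (1.935701)·(2.661898 - 1.550000)/(1.935701 - (-2.747500)) = 2.202319; f(w_3) = -0.299792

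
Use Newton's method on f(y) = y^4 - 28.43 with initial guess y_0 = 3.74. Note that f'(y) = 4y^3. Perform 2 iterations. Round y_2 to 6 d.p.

y_0 = 3.740000: f = 167.222954, f' = 209.254496 → y_1 = 3.740000 - (167.222954)/(209.254496) = 2.940863
y_1 = 2.940863: f = 46.369610, f' = 101.738303 → y_2 = 2.940863 - (46.369610)/(101.738303) = 2.485090

2.485090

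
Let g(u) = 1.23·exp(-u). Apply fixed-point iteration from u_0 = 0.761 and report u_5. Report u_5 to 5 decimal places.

u_1 = g(0.761000) = 0.574655
u_2 = g(0.574655) = 0.692366
u_3 = g(0.692366) = 0.615481
u_4 = g(0.615481) = 0.664669
u_5 = g(0.664669) = 0.632766

0.63277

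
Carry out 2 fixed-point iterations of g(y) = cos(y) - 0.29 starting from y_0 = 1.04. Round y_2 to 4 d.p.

y_1 = g(1.040000) = 0.216220
y_2 = g(0.216220) = 0.686715

0.6867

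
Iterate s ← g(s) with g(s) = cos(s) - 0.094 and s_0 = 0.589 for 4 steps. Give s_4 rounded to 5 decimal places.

s_1 = g(0.589000) = 0.737497
s_2 = g(0.737497) = 0.646154
s_3 = g(0.646154) = 0.704405
s_4 = g(0.704405) = 0.667997

0.66800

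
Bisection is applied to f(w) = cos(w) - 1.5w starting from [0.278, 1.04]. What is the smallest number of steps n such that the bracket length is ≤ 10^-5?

17

Initial width b − a = 1.04 − 0.278 = 0.762000.
After n steps the width is (b−a)/2^n; need (b−a)/2^n ≤ 10^-5.
So n ≥ log₂(0.762000/10^-5) = log₂(76200.0000) ≈ 16.2175.
Hence n = 17.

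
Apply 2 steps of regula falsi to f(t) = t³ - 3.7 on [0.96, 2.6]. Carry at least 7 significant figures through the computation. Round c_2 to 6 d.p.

f(0.960000) = -2.815264, f(2.600000) = 13.876000
step 1: c = 1.236614, f(c) = -1.808954 < 0 → new bracket [1.236614, 2.600000]
step 2: c = 1.393854, f(c) = -0.991981 < 0 → new bracket [1.393854, 2.600000]

1.393854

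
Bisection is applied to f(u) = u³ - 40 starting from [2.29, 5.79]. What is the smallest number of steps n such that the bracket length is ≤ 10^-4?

16

Initial width b − a = 5.79 − 2.29 = 3.500000.
After n steps the width is (b−a)/2^n; need (b−a)/2^n ≤ 10^-4.
So n ≥ log₂(3.500000/10^-4) = log₂(35000.0000) ≈ 15.0951.
Hence n = 16.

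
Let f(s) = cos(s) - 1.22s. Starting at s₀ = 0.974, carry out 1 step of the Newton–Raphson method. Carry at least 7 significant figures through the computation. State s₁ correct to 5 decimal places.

0.66807

Newton update: s ← s − f(s)/f'(s).
f'(s) = -sin(s) - 1.22
s_0 = 0.974000: f = -0.626285, f' = -2.047140 → s_1 = 0.974000 - (-0.626285)/(-2.047140) = 0.668069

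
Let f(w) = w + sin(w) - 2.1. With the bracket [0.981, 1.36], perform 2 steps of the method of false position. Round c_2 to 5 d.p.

1.17738

False-position update: c = (a·f(b) − b·f(a))/(f(b) − f(a)); replace the endpoint whose sign matches f(c).
f(0.981000) = -0.287946, f(1.360000) = 0.237865
step 1: c = 1.188549, f(c) = 0.016378 > 0 → new bracket [0.981000, 1.188549]
step 2: c = 1.177379, f(c) = 0.000984 > 0 → new bracket [0.981000, 1.177379]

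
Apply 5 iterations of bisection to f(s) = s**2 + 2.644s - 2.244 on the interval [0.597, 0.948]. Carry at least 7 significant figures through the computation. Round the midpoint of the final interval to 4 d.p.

0.6793

f(0.597000) = -0.309123, f(0.948000) = 1.161216 (opposite signs)
step 1: m = 0.772500, f(m) = 0.395246 > 0 → root in [0.597000, 0.772500]
step 2: m = 0.684750, f(m) = 0.035362 > 0 → root in [0.597000, 0.684750]
step 3: m = 0.640875, f(m) = -0.138806 < 0 → root in [0.640875, 0.684750]
step 4: m = 0.662813, f(m) = -0.052203 < 0 → root in [0.662813, 0.684750]
step 5: m = 0.673781, f(m) = -0.008541 < 0 → root in [0.673781, 0.684750]
Midpoint of [0.673781, 0.684750] = 0.679266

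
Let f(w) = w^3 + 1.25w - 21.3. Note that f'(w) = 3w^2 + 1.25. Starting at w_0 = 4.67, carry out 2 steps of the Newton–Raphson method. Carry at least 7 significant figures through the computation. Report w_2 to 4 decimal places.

w_0 = 4.670000: f = 86.385063, f' = 66.676700 → w_1 = 4.670000 - (86.385063)/(66.676700) = 3.374419
w_1 = 3.374419: f = 21.341534, f' = 35.410112 → w_2 = 3.374419 - (21.341534)/(35.410112) = 2.771723

2.7717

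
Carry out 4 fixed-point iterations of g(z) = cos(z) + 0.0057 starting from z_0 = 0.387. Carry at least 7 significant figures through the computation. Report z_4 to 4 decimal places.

0.6807

z_1 = g(0.387000) = 0.931745
z_2 = g(0.931745) = 0.602134
z_3 = g(0.602134) = 0.829829
z_4 = g(0.829829) = 0.680702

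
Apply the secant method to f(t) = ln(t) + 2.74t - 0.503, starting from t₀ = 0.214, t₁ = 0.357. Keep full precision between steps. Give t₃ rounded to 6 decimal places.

f(t_0) = -1.458419, f(t_1) = -0.554839
t_2 = 0.357000 - (-0.554839)·(0.357000 - 0.214000)/(-0.554839 - (-1.458419)) = 0.444809; f(t_2) = -0.094336
t_3 = 0.444809 - (-0.094336)·(0.444809 - 0.357000)/(-0.094336 - (-0.554839)) = 0.462796; f(t_3) = -0.005406

0.462796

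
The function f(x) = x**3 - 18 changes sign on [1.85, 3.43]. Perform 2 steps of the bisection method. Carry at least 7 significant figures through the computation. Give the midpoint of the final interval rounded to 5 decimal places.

f(1.850000) = -11.668375, f(3.430000) = 22.353607 (opposite signs)
step 1: m = 2.640000, f(m) = 0.399744 > 0 → root in [1.850000, 2.640000]
step 2: m = 2.245000, f(m) = -6.685144 < 0 → root in [2.245000, 2.640000]
Midpoint of [2.245000, 2.640000] = 2.442500

2.44250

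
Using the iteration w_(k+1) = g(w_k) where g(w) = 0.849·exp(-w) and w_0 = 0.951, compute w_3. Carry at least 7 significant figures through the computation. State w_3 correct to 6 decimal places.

w_1 = g(0.951000) = 0.328015
w_2 = g(0.328015) = 0.611579
w_3 = g(0.611579) = 0.460577

0.460577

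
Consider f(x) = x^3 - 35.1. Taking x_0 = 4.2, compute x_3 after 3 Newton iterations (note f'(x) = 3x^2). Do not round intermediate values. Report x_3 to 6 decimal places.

x_0 = 4.200000: f = 38.988000, f' = 52.920000 → x_1 = 4.200000 - (38.988000)/(52.920000) = 3.463265
x_1 = 3.463265: f = 6.439120, f' = 35.982620 → x_2 = 3.463265 - (6.439120)/(35.982620) = 3.284314
x_2 = 3.284314: f = 0.326986, f' = 32.360165 → x_3 = 3.284314 - (0.326986)/(32.360165) = 3.274210

3.274210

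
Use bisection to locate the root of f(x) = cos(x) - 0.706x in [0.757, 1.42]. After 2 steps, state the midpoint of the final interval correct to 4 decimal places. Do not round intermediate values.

0.8399

f(0.757000) = 0.192458, f(1.420000) = -0.852295 (opposite signs)
step 1: m = 1.088500, f(m) = -0.304666 < 0 → root in [0.757000, 1.088500]
step 2: m = 0.922750, f(m) = -0.047832 < 0 → root in [0.757000, 0.922750]
Midpoint of [0.757000, 0.922750] = 0.839875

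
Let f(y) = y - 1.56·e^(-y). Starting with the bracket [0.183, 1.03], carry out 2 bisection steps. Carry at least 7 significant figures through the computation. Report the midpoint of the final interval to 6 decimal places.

0.712375

f(0.183000) = -1.116118, f(1.030000) = 0.473069 (opposite signs)
step 1: m = 0.606500, f(m) = -0.244099 < 0 → root in [0.606500, 1.030000]
step 2: m = 0.818250, f(m) = 0.129973 > 0 → root in [0.606500, 0.818250]
Midpoint of [0.606500, 0.818250] = 0.712375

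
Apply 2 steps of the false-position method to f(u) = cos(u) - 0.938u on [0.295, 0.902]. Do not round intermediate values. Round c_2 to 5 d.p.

0.76687

False-position update: c = (a·f(b) − b·f(a))/(f(b) − f(a)); replace the endpoint whose sign matches f(c).
f(0.295000) = 0.680092, f(0.902000) = -0.226034
step 1: c = 0.750583, f(c) = 0.027244 > 0 → new bracket [0.750583, 0.902000]
step 2: c = 0.766871, f(c) = 0.000761 > 0 → new bracket [0.766871, 0.902000]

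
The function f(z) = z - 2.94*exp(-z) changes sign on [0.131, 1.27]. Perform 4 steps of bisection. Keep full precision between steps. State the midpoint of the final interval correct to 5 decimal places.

f(0.131000) = -2.448020, f(1.270000) = 0.444355 (opposite signs)
step 1: m = 0.700500, f(m) = -0.758731 < 0 → root in [0.700500, 1.270000]
step 2: m = 0.985250, f(m) = -0.112387 < 0 → root in [0.985250, 1.270000]
step 3: m = 1.127625, f(m) = 0.175649 > 0 → root in [0.985250, 1.127625]
step 4: m = 1.056437, f(m) = 0.034222 > 0 → root in [0.985250, 1.056437]
Midpoint of [0.985250, 1.056437] = 1.020844

1.02084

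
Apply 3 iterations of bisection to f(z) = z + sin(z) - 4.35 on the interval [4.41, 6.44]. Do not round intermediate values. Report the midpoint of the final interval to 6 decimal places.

5.298125

f(4.410000) = -0.894628, f(6.440000) = 2.246173 (opposite signs)
step 1: m = 5.425000, f(m) = 0.318343 > 0 → root in [4.410000, 5.425000]
step 2: m = 4.917500, f(m) = -0.411538 < 0 → root in [4.917500, 5.425000]
step 3: m = 5.171250, f(m) = -0.075308 < 0 → root in [5.171250, 5.425000]
Midpoint of [5.171250, 5.425000] = 5.298125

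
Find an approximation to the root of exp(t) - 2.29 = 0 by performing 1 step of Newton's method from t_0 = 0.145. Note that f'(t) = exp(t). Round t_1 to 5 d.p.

1.12590

Newton update: t ← t − f(t)/f'(t).
t_0 = 0.145000: f = -1.133960, f' = 1.156040 → t_1 = 0.145000 - (-1.133960)/(1.156040) = 1.125901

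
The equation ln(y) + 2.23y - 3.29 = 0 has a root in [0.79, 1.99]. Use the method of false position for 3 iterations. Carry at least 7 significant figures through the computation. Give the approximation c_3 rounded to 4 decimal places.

False-position update: c = (a·f(b) − b·f(a))/(f(b) − f(a)); replace the endpoint whose sign matches f(c).
f(0.790000) = -1.764022, f(1.990000) = 1.835835
step 1: c = 1.378031, f(c) = 0.103664 > 0 → new bracket [0.790000, 1.378031]
step 2: c = 1.345393, f(c) = 0.006912 > 0 → new bracket [0.790000, 1.345393]
step 3: c = 1.343225, f(c) = 0.000465 > 0 → new bracket [0.790000, 1.343225]

1.3432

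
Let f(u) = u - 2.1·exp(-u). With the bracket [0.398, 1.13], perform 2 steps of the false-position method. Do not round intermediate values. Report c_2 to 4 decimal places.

f(0.398000) = -1.012490, f(1.130000) = 0.451630
step 1: c = 0.904203, f(c) = 0.053989 > 0 → new bracket [0.398000, 0.904203]
step 2: c = 0.878578, f(c) = 0.006294 > 0 → new bracket [0.398000, 0.878578]

0.8786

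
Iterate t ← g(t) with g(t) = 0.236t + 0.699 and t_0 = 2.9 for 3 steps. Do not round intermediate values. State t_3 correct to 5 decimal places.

0.94101

t_1 = g(2.900000) = 1.383400
t_2 = g(1.383400) = 1.025482
t_3 = g(1.025482) = 0.941014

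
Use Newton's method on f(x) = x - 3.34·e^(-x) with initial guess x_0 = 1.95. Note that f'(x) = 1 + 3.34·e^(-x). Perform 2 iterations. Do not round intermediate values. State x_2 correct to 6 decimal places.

x_0 = 1.950000: f = 1.474805, f' = 1.475195 → x_1 = 1.950000 - (1.474805)/(1.475195) = 0.950265
x_1 = 0.950265: f = -0.341108, f' = 2.291373 → x_2 = 0.950265 - (-0.341108)/(2.291373) = 1.099131

1.099131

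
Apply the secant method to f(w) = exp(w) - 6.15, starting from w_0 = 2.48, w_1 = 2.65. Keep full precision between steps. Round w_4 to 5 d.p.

f(w_0) = 5.791264, f(w_1) = 8.004039
w_2 = 2.650000 - (8.004039)·(2.650000 - 2.480000)/(8.004039 - (5.791264)) = 2.035077; f(w_2) = 1.502839
w_3 = 2.035077 - (1.502839)·(2.035077 - 2.650000)/(1.502839 - (8.004039)) = 1.892929; f(w_3) = 0.488785
w_4 = 1.892929 - (0.488785)·(1.892929 - 2.035077)/(0.488785 - (1.502839)) = 1.824412; f(w_4) = 0.049150

1.82441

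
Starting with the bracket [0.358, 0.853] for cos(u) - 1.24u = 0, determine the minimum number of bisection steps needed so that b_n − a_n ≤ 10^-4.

Initial width b − a = 0.853 − 0.358 = 0.495000.
After n steps the width is (b−a)/2^n; need (b−a)/2^n ≤ 10^-4.
So n ≥ log₂(0.495000/10^-4) = log₂(4950.0000) ≈ 12.2732.
Hence n = 13.

13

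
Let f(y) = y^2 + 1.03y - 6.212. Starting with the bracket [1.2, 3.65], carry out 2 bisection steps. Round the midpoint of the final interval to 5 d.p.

2.11875

f(1.200000) = -3.536000, f(3.650000) = 10.870000 (opposite signs)
step 1: m = 2.425000, f(m) = 2.166375 > 0 → root in [1.200000, 2.425000]
step 2: m = 1.812500, f(m) = -1.059969 < 0 → root in [1.812500, 2.425000]
Midpoint of [1.812500, 2.425000] = 2.118750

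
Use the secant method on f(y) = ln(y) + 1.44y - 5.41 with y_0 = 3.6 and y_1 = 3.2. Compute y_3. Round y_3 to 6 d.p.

2.995165

f(y_0) = 1.054934, f(y_1) = 0.361151
y_2 = 3.200000 - (0.361151)·(3.200000 - 3.600000)/(0.361151 - (1.054934)) = 2.991779; f(y_2) = -0.005970
y_3 = 2.991779 - (-0.005970)·(2.991779 - 3.200000)/(-0.005970 - (0.361151)) = 2.995165; f(y_3) = 0.000037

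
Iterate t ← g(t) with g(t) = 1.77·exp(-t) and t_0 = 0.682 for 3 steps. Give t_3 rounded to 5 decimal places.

0.85872

t_1 = g(0.682000) = 0.894920
t_2 = g(0.894920) = 0.723293
t_3 = g(0.723293) = 0.858719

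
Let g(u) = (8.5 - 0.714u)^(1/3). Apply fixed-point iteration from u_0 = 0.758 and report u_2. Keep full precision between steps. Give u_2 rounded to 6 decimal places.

1.919690

u_1 = g(0.758000) = 1.996560
u_2 = g(1.996560) = 1.919690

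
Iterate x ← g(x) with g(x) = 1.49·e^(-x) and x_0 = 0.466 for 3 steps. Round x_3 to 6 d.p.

0.830120

x_1 = g(0.466000) = 0.934986
x_2 = g(0.934986) = 0.584961
x_3 = g(0.584961) = 0.830120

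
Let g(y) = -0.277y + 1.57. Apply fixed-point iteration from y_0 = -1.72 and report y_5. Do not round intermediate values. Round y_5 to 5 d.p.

y_1 = g(-1.720000) = 2.046440
y_2 = g(2.046440) = 1.003136
y_3 = g(1.003136) = 1.292131
y_4 = g(1.292131) = 1.212080
y_5 = g(1.212080) = 1.234254

1.23425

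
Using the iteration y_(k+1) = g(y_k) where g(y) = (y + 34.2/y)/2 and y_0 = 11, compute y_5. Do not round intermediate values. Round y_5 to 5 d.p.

5.84808

y_1 = g(11.000000) = 7.054545
y_2 = g(7.054545) = 5.951242
y_3 = g(5.951242) = 5.848971
y_4 = g(5.848971) = 5.848077
y_5 = g(5.848077) = 5.848077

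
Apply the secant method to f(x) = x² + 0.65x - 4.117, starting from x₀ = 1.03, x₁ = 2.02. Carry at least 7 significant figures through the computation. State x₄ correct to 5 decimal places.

1.72995

Secant update: x_(k+1) = x_k − f(x_k)·(x_k − x_(k-1))/(f(x_k) − f(x_(k-1))).
f(x_0) = -2.386600, f(x_1) = 1.276400
x_2 = 2.020000 - (1.276400)·(2.020000 - 1.030000)/(1.276400 - (-2.386600)) = 1.675027; f(x_2) = -0.222517
x_3 = 1.675027 - (-0.222517)·(1.675027 - 2.020000)/(-0.222517 - (1.276400)) = 1.726239; f(x_3) = -0.015044
x_4 = 1.726239 - (-0.015044)·(1.726239 - 1.675027)/(-0.015044 - (-0.222517)) = 1.729952; f(x_4) = 0.000204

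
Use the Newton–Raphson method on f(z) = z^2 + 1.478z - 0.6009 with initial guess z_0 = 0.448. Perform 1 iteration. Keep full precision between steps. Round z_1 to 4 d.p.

0.3377

f'(z) = 2z + 1.478
z_0 = 0.448000: f = 0.261948, f' = 2.374000 → z_1 = 0.448000 - (0.261948)/(2.374000) = 0.337660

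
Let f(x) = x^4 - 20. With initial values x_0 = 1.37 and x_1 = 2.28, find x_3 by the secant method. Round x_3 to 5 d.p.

2.10256

f(x_0) = -16.477246, f(x_1) = 7.023363
x_2 = 2.280000 - (7.023363)·(2.280000 - 1.370000)/(7.023363 - (-16.477246)) = 2.008039; f(x_2) = -3.741212
x_3 = 2.008039 - (-3.741212)·(2.008039 - 2.280000)/(-3.741212 - (7.023363)) = 2.102558; f(x_3) = -0.456956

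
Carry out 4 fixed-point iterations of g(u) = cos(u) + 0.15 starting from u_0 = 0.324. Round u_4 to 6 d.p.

0.713424

u_1 = g(0.324000) = 1.097970
u_2 = g(1.097970) = 0.605405
u_3 = g(0.605405) = 0.972272
u_4 = g(0.972272) = 0.713424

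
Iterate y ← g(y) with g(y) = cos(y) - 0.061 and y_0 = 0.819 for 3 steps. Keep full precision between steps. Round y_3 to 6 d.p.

y_1 = g(0.819000) = 0.621952
y_2 = g(0.621952) = 0.751743
y_3 = g(0.751743) = 0.669500

0.669500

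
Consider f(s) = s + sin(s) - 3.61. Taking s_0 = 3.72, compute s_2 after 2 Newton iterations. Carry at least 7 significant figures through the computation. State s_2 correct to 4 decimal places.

f'(s) = 1 + cos(s)
s_0 = 3.720000: f = -0.436691, f' = 0.162666 → s_1 = 3.720000 - (-0.436691)/(0.162666) = 6.404594
s_1 = 6.404594: f = 2.915704, f' = 1.992639 → s_2 = 6.404594 - (2.915704)/(1.992639) = 4.941356

4.9414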